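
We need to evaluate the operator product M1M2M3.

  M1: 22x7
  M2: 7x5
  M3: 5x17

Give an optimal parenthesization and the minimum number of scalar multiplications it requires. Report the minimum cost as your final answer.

2640

(M1(M2M3)): cost 3213.
((M1M2)M3): cost 2640.
Optimal: ((M1M2)M3) with cost 2640.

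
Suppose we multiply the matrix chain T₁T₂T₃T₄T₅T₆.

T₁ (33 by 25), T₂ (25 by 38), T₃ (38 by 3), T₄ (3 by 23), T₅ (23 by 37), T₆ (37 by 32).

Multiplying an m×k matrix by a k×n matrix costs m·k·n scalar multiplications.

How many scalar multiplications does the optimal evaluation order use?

Adjacent pairs: T₁T₂ = 33·25·38 = 31350; T₂T₃ = 25·38·3 = 2850; T₃T₄ = 38·3·23 = 2622; T₄T₅ = 3·23·37 = 2553; T₅T₆ = 23·37·32 = 27232.
Length 3: T₁..T₃: k=1: 0+2850+33·25·3=5325; k=2: 31350+0+33·38·3=35112 → min 5325 | T₂..T₄: k=2: 0+2622+25·38·23=24472; k=3: 2850+0+25·3·23=4575 → min 4575 | T₃..T₅: k=3: 0+2553+38·3·37=6771; k=4: 2622+0+38·23·37=34960 → min 6771 | T₄..T₆: k=4: 0+27232+3·23·32=29440; k=5: 2553+0+3·37·32=6105 → min 6105.
Length 4: T₁..T₄: k=1: 0+4575+33·25·23=23550; k=2: 31350+2622+33·38·23=62814; k=3: 5325+0+33·3·23=7602 → min 7602 | T₂..T₅: k=2: 0+6771+25·38·37=41921; k=3: 2850+2553+25·3·37=8178; k=4: 4575+0+25·23·37=25850 → min 8178 | T₃..T₆: k=3: 0+6105+38·3·32=9753; k=4: 2622+27232+38·23·32=57822; k=5: 6771+0+38·37·32=51763 → min 9753.
Length 5: T₁..T₅: k=1: 0+8178+33·25·37=38703; k=2: 31350+6771+33·38·37=84519; k=3: 5325+2553+33·3·37=11541; k=4: 7602+0+33·23·37=35685 → min 11541 | T₂..T₆: k=2: 0+9753+25·38·32=40153; k=3: 2850+6105+25·3·32=11355; k=4: 4575+27232+25·23·32=50207; k=5: 8178+0+25·37·32=37778 → min 11355.
Length 6: T₁..T₆: k=1: 0+11355+33·25·32=37755; k=2: 31350+9753+33·38·32=81231; k=3: 5325+6105+33·3·32=14598; k=4: 7602+27232+33·23·32=59122; k=5: 11541+0+33·37·32=50613 → min 14598.
Optimal order: ((T₁(T₂T₃))((T₄T₅)T₆)) with cost 14598.

14598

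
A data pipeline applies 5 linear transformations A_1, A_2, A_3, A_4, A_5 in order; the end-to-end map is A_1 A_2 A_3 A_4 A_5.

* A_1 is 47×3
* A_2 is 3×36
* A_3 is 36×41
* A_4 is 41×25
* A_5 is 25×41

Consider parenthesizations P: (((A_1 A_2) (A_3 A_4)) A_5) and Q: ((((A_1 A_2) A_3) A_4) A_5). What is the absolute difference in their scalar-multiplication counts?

38347

Order P = (((A_1 A_2) (A_3 A_4)) A_5): (A_1 A_2): 47×3 by 3×36 → 47×36, cost 47·3·36 = 5076; (A_3 A_4): 36×41 by 41×25 → 36×25, cost 36·41·25 = 36900; ((A_1 A_2) (A_3 A_4)): 47×36 by 36×25 → 47×25, cost 47·36·25 = 42300; cumulative 84276; (((A_1 A_2) (A_3 A_4)) A_5): 47×25 by 25×41 → 47×41, cost 47·25·41 = 48175; cumulative 132451. Total 132451.
Order Q = ((((A_1 A_2) A_3) A_4) A_5): (A_1 A_2): 47×3 by 3×36 → 47×36, cost 47·3·36 = 5076; ((A_1 A_2) A_3): 47×36 by 36×41 → 47×41, cost 47·36·41 = 69372; cumulative 74448; (((A_1 A_2) A_3) A_4): 47×41 by 41×25 → 47×25, cost 47·41·25 = 48175; cumulative 122623; ((((A_1 A_2) A_3) A_4) A_5): 47×25 by 25×41 → 47×41, cost 47·25·41 = 48175; cumulative 170798. Total 170798.
Difference: |132451 − 170798| = 38347.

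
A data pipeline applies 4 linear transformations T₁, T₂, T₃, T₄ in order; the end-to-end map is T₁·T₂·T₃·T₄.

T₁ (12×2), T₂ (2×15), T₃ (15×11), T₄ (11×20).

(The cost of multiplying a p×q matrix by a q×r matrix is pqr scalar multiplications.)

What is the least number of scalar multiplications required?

1250

Adjacent pairs: T₁T₂ = 12·2·15 = 360; T₂T₃ = 2·15·11 = 330; T₃T₄ = 15·11·20 = 3300.
Length 3: T₁..T₃: k=1: 0+330+12·2·11=594; k=2: 360+0+12·15·11=2340 → min 594 | T₂..T₄: k=2: 0+3300+2·15·20=3900; k=3: 330+0+2·11·20=770 → min 770.
Length 4: T₁..T₄: k=1: 0+770+12·2·20=1250; k=2: 360+3300+12·15·20=7260; k=3: 594+0+12·11·20=3234 → min 1250.
Optimal order: (T₁·((T₂·T₃)·T₄)) with cost 1250.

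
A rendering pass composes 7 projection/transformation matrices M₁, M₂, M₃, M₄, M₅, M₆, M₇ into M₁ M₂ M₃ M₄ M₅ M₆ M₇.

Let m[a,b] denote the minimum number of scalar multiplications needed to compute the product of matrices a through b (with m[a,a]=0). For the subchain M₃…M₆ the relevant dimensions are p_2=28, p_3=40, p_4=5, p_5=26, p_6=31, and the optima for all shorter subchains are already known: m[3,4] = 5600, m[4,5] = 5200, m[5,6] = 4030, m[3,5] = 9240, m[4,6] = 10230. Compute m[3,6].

13970

m[3,6] = min over k∈[3,5] of m[3,k]+m[k+1,6]+p_{2}·p_k·p_{6}.
k=3: 0 + 10230 + 28·40·31 = 44950; k=4: 5600 + 4030 + 28·5·31 = 13970; k=5: 9240 + 0 + 28·26·31 = 31808.
Minimum: 13970 at k=4.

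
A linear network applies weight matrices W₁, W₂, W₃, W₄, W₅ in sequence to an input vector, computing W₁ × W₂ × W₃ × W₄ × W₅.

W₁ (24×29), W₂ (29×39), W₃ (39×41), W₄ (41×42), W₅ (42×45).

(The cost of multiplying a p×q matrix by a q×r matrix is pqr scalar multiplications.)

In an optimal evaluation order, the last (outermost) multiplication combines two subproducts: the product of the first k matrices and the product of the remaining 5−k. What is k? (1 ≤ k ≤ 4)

Adjacent pairs: W₁W₂ = 24·29·39 = 27144; W₂W₃ = 29·39·41 = 46371; W₃W₄ = 39·41·42 = 67158; W₄W₅ = 41·42·45 = 77490.
Length 3: W₁..W₃: k=1: 0+46371+24·29·41=74907; k=2: 27144+0+24·39·41=65520 → min 65520 | W₂..W₄: k=2: 0+67158+29·39·42=114660; k=3: 46371+0+29·41·42=96309 → min 96309 | W₃..W₅: k=3: 0+77490+39·41·45=149445; k=4: 67158+0+39·42·45=140868 → min 140868.
Length 4: W₁..W₄: k=1: 0+96309+24·29·42=125541; k=2: 27144+67158+24·39·42=133614; k=3: 65520+0+24·41·42=106848 → min 106848 | W₂..W₅: k=2: 0+140868+29·39·45=191763; k=3: 46371+77490+29·41·45=177366; k=4: 96309+0+29·42·45=151119 → min 151119.
Top-level splits: k=1: (W₁..W₁)·(W₂..W₅) → 0+151119+24·29·45 = 182439; k=2: (W₁..W₂)·(W₃..W₅) → 27144+140868+24·39·45 = 210132; k=3: (W₁..W₃)·(W₄..W₅) → 65520+77490+24·41·45 = 187290; k=4: (W₁..W₄)·(W₅..W₅) → 106848+0+24·42·45 = 152208.
Best split is after W₄, i.e. k = 4.

4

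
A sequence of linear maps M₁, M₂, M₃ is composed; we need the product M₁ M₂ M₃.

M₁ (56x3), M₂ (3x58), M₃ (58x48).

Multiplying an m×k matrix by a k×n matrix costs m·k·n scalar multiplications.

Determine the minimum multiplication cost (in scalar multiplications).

16416

Order (M₁ (M₂ M₃)): (M₂ M₃): 3×58 by 58×48 → 3×48, cost 3·58·48 = 8352; (M₁ (M₂ M₃)): 56×3 by 3×48 → 56×48, cost 56·3·48 = 8064; cumulative 16416. Total 16416.
Order ((M₁ M₂) M₃): (M₁ M₂): 56×3 by 3×58 → 56×58, cost 56·3·58 = 9744; ((M₁ M₂) M₃): 56×58 by 58×48 → 56×48, cost 56·58·48 = 155904; cumulative 165648. Total 165648.
Minimum: 16416.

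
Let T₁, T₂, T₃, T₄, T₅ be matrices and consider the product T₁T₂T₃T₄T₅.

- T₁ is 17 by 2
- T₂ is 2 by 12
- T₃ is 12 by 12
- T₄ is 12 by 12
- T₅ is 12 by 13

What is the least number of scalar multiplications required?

1330

Adjacent pairs: T₁T₂ = 17·2·12 = 408; T₂T₃ = 2·12·12 = 288; T₃T₄ = 12·12·12 = 1728; T₄T₅ = 12·12·13 = 1872.
Length 3: T₁..T₃: k=1: 0+288+17·2·12=696; k=2: 408+0+17·12·12=2856 → min 696 | T₂..T₄: k=2: 0+1728+2·12·12=2016; k=3: 288+0+2·12·12=576 → min 576 | T₃..T₅: k=3: 0+1872+12·12·13=3744; k=4: 1728+0+12·12·13=3600 → min 3600.
Length 4: T₁..T₄: k=1: 0+576+17·2·12=984; k=2: 408+1728+17·12·12=4584; k=3: 696+0+17·12·12=3144 → min 984 | T₂..T₅: k=2: 0+3600+2·12·13=3912; k=3: 288+1872+2·12·13=2472; k=4: 576+0+2·12·13=888 → min 888.
Length 5: T₁..T₅: k=1: 0+888+17·2·13=1330; k=2: 408+3600+17·12·13=6660; k=3: 696+1872+17·12·13=5220; k=4: 984+0+17·12·13=3636 → min 1330.
Optimal order: (T₁(((T₂T₃)T₄)T₅)) with cost 1330.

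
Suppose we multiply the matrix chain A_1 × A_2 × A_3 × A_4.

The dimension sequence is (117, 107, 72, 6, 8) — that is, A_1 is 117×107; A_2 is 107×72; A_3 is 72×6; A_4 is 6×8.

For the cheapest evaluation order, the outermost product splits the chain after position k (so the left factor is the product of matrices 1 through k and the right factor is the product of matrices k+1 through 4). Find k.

3

Adjacent pairs: A_1A_2 = 117·107·72 = 901368; A_2A_3 = 107·72·6 = 46224; A_3A_4 = 72·6·8 = 3456.
Length 3: A_1..A_3: k=1: 0+46224+117·107·6=121338; k=2: 901368+0+117·72·6=951912 → min 121338 | A_2..A_4: k=2: 0+3456+107·72·8=65088; k=3: 46224+0+107·6·8=51360 → min 51360.
Top-level splits: k=1: (A_1..A_1)·(A_2..A_4) → 0+51360+117·107·8 = 151512; k=2: (A_1..A_2)·(A_3..A_4) → 901368+3456+117·72·8 = 972216; k=3: (A_1..A_3)·(A_4..A_4) → 121338+0+117·6·8 = 126954.
Best split is after A_3, i.e. k = 3.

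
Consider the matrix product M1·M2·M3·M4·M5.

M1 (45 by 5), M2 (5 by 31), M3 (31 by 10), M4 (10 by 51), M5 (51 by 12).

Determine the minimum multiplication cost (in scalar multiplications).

9860

Adjacent pairs: M1M2 = 45·5·31 = 6975; M2M3 = 5·31·10 = 1550; M3M4 = 31·10·51 = 15810; M4M5 = 10·51·12 = 6120.
Length 3: M1..M3: k=1: 0+1550+45·5·10=3800; k=2: 6975+0+45·31·10=20925 → min 3800 | M2..M4: k=2: 0+15810+5·31·51=23715; k=3: 1550+0+5·10·51=4100 → min 4100 | M3..M5: k=3: 0+6120+31·10·12=9840; k=4: 15810+0+31·51·12=34782 → min 9840.
Length 4: M1..M4: k=1: 0+4100+45·5·51=15575; k=2: 6975+15810+45·31·51=93930; k=3: 3800+0+45·10·51=26750 → min 15575 | M2..M5: k=2: 0+9840+5·31·12=11700; k=3: 1550+6120+5·10·12=8270; k=4: 4100+0+5·51·12=7160 → min 7160.
Length 5: M1..M5: k=1: 0+7160+45·5·12=9860; k=2: 6975+9840+45·31·12=33555; k=3: 3800+6120+45·10·12=15320; k=4: 15575+0+45·51·12=43115 → min 9860.
Optimal order: (M1·(((M2·M3)·M4)·M5)) with cost 9860.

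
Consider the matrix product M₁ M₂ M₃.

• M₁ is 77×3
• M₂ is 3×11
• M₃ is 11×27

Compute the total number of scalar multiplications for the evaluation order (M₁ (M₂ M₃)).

(M₂ M₃): 3×11 by 11×27 → 3×27, cost 3·11·27 = 891
(M₁ (M₂ M₃)): 77×3 by 3×27 → 77×27, cost 77·3·27 = 6237; cumulative 7128
Total: 7128 scalar multiplications.

7128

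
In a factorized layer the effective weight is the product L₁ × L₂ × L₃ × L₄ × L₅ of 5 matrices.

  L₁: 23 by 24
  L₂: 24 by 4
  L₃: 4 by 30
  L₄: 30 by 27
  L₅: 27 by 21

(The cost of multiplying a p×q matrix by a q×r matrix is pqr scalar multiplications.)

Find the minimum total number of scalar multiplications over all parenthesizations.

9648

Adjacent pairs: L₁L₂ = 23·24·4 = 2208; L₂L₃ = 24·4·30 = 2880; L₃L₄ = 4·30·27 = 3240; L₄L₅ = 30·27·21 = 17010.
Length 3: L₁..L₃: k=1: 0+2880+23·24·30=19440; k=2: 2208+0+23·4·30=4968 → min 4968 | L₂..L₄: k=2: 0+3240+24·4·27=5832; k=3: 2880+0+24·30·27=22320 → min 5832 | L₃..L₅: k=3: 0+17010+4·30·21=19530; k=4: 3240+0+4·27·21=5508 → min 5508.
Length 4: L₁..L₄: k=1: 0+5832+23·24·27=20736; k=2: 2208+3240+23·4·27=7932; k=3: 4968+0+23·30·27=23598 → min 7932 | L₂..L₅: k=2: 0+5508+24·4·21=7524; k=3: 2880+17010+24·30·21=35010; k=4: 5832+0+24·27·21=19440 → min 7524.
Length 5: L₁..L₅: k=1: 0+7524+23·24·21=19116; k=2: 2208+5508+23·4·21=9648; k=3: 4968+17010+23·30·21=36468; k=4: 7932+0+23·27·21=20973 → min 9648.
Optimal order: ((L₁ × L₂) × ((L₃ × L₄) × L₅)) with cost 9648.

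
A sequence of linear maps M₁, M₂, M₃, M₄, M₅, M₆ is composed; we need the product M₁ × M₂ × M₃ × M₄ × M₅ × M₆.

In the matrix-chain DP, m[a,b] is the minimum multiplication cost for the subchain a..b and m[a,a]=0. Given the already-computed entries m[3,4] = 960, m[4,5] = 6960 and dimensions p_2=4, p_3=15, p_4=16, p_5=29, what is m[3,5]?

m[3,5] = min over k∈[3,4] of m[3,k]+m[k+1,5]+p_{2}·p_k·p_{5}.
k=3: 0 + 6960 + 4·15·29 = 8700; k=4: 960 + 0 + 4·16·29 = 2816.
Minimum: 2816 at k=4.

2816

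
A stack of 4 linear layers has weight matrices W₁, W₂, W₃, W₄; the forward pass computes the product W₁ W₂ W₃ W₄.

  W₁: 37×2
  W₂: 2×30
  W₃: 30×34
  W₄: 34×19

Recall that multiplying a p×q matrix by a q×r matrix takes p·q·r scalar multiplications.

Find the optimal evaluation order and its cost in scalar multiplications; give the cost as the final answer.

Adjacent pairs: W₁W₂ = 37·2·30 = 2220; W₂W₃ = 2·30·34 = 2040; W₃W₄ = 30·34·19 = 19380.
Length 3: W₁..W₃: k=1: 0+2040+37·2·34=4556; k=2: 2220+0+37·30·34=39960 → min 4556 | W₂..W₄: k=2: 0+19380+2·30·19=20520; k=3: 2040+0+2·34·19=3332 → min 3332.
Length 4: W₁..W₄: k=1: 0+3332+37·2·19=4738; k=2: 2220+19380+37·30·19=42690; k=3: 4556+0+37·34·19=28458 → min 4738.
Optimal parenthesization: (W₁ ((W₂ W₃) W₄)) with cost 4738.

4738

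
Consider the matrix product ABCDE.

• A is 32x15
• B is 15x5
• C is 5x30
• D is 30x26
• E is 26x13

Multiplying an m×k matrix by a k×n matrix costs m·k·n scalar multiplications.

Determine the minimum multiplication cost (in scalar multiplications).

10070

Adjacent pairs: AB = 32·15·5 = 2400; BC = 15·5·30 = 2250; CD = 5·30·26 = 3900; DE = 30·26·13 = 10140.
Length 3: A..C: k=1: 0+2250+32·15·30=16650; k=2: 2400+0+32·5·30=7200 → min 7200 | B..D: k=2: 0+3900+15·5·26=5850; k=3: 2250+0+15·30·26=13950 → min 5850 | C..E: k=3: 0+10140+5·30·13=12090; k=4: 3900+0+5·26·13=5590 → min 5590.
Length 4: A..D: k=1: 0+5850+32·15·26=18330; k=2: 2400+3900+32·5·26=10460; k=3: 7200+0+32·30·26=32160 → min 10460 | B..E: k=2: 0+5590+15·5·13=6565; k=3: 2250+10140+15·30·13=18240; k=4: 5850+0+15·26·13=10920 → min 6565.
Length 5: A..E: k=1: 0+6565+32·15·13=12805; k=2: 2400+5590+32·5·13=10070; k=3: 7200+10140+32·30·13=29820; k=4: 10460+0+32·26·13=21276 → min 10070.
Optimal order: ((AB)((CD)E)) with cost 10070.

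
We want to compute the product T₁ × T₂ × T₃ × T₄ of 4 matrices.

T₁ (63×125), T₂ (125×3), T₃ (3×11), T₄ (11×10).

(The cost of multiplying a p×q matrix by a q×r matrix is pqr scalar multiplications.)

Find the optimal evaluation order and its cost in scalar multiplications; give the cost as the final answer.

25845

Adjacent pairs: T₁T₂ = 63·125·3 = 23625; T₂T₃ = 125·3·11 = 4125; T₃T₄ = 3·11·10 = 330.
Length 3: T₁..T₃: k=1: 0+4125+63·125·11=90750; k=2: 23625+0+63·3·11=25704 → min 25704 | T₂..T₄: k=2: 0+330+125·3·10=4080; k=3: 4125+0+125·11·10=17875 → min 4080.
Length 4: T₁..T₄: k=1: 0+4080+63·125·10=82830; k=2: 23625+330+63·3·10=25845; k=3: 25704+0+63·11·10=32634 → min 25845.
Optimal parenthesization: ((T₁ × T₂) × (T₃ × T₄)) with cost 25845.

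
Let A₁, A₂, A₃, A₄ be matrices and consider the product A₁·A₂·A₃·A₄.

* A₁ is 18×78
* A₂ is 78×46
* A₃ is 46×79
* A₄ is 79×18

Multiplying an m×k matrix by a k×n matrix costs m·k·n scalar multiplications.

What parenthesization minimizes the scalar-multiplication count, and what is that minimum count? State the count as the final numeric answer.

Adjacent pairs: A₁A₂ = 18·78·46 = 64584; A₂A₃ = 78·46·79 = 283452; A₃A₄ = 46·79·18 = 65412.
Length 3: A₁..A₃: k=1: 0+283452+18·78·79=394368; k=2: 64584+0+18·46·79=129996 → min 129996 | A₂..A₄: k=2: 0+65412+78·46·18=129996; k=3: 283452+0+78·79·18=394368 → min 129996.
Length 4: A₁..A₄: k=1: 0+129996+18·78·18=155268; k=2: 64584+65412+18·46·18=144900; k=3: 129996+0+18·79·18=155592 → min 144900.
Optimal parenthesization: ((A₁·A₂)·(A₃·A₄)) with cost 144900.

144900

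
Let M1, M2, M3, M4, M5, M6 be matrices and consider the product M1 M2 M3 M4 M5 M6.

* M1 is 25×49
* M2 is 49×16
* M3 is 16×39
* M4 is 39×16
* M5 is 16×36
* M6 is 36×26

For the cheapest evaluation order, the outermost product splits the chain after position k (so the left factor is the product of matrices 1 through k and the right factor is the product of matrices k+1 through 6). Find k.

4

Adjacent pairs: M1M2 = 25·49·16 = 19600; M2M3 = 49·16·39 = 30576; M3M4 = 16·39·16 = 9984; M4M5 = 39·16·36 = 22464; M5M6 = 16·36·26 = 14976.
Length 3: M1..M3: k=1: 0+30576+25·49·39=78351; k=2: 19600+0+25·16·39=35200 → min 35200 | M2..M4: k=2: 0+9984+49·16·16=22528; k=3: 30576+0+49·39·16=61152 → min 22528 | M3..M5: k=3: 0+22464+16·39·36=44928; k=4: 9984+0+16·16·36=19200 → min 19200 | M4..M6: k=4: 0+14976+39·16·26=31200; k=5: 22464+0+39·36·26=58968 → min 31200.
Length 4: M1..M4: k=1: 0+22528+25·49·16=42128; k=2: 19600+9984+25·16·16=35984; k=3: 35200+0+25·39·16=50800 → min 35984 | M2..M5: k=2: 0+19200+49·16·36=47424; k=3: 30576+22464+49·39·36=121836; k=4: 22528+0+49·16·36=50752 → min 47424 | M3..M6: k=3: 0+31200+16·39·26=47424; k=4: 9984+14976+16·16·26=31616; k=5: 19200+0+16·36·26=34176 → min 31616.
Length 5: M1..M5: k=1: 0+47424+25·49·36=91524; k=2: 19600+19200+25·16·36=53200; k=3: 35200+22464+25·39·36=92764; k=4: 35984+0+25·16·36=50384 → min 50384 | M2..M6: k=2: 0+31616+49·16·26=52000; k=3: 30576+31200+49·39·26=111462; k=4: 22528+14976+49·16·26=57888; k=5: 47424+0+49·36·26=93288 → min 52000.
Top-level splits: k=1: (M1..M1)·(M2..M6) → 0+52000+25·49·26 = 83850; k=2: (M1..M2)·(M3..M6) → 19600+31616+25·16·26 = 61616; k=3: (M1..M3)·(M4..M6) → 35200+31200+25·39·26 = 91750; k=4: (M1..M4)·(M5..M6) → 35984+14976+25·16·26 = 61360; k=5: (M1..M5)·(M6..M6) → 50384+0+25·36·26 = 73784.
Best split is after M4, i.e. k = 4.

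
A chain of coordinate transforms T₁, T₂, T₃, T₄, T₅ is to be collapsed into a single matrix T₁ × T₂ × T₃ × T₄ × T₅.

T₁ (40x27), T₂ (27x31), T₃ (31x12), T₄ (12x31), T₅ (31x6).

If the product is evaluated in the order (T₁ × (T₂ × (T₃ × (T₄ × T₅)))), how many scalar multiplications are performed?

(T₄ × T₅): 12×31 by 31×6 → 12×6, cost 12·31·6 = 2232
(T₃ × (T₄ × T₅)): 31×12 by 12×6 → 31×6, cost 31·12·6 = 2232; cumulative 4464
(T₂ × (T₃ × (T₄ × T₅))): 27×31 by 31×6 → 27×6, cost 27·31·6 = 5022; cumulative 9486
(T₁ × (T₂ × (T₃ × (T₄ × T₅)))): 40×27 by 27×6 → 40×6, cost 40·27·6 = 6480; cumulative 15966
Total: 15966 scalar multiplications.

15966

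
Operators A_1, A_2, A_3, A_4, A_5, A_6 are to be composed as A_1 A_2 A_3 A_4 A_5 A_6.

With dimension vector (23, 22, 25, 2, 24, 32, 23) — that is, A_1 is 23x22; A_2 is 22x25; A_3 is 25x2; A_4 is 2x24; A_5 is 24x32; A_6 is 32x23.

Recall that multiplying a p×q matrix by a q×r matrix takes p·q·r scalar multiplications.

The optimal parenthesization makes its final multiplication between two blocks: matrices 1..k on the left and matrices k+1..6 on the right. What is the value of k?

3

Adjacent pairs: A_1A_2 = 23·22·25 = 12650; A_2A_3 = 22·25·2 = 1100; A_3A_4 = 25·2·24 = 1200; A_4A_5 = 2·24·32 = 1536; A_5A_6 = 24·32·23 = 17664.
Length 3: A_1..A_3: k=1: 0+1100+23·22·2=2112; k=2: 12650+0+23·25·2=13800 → min 2112 | A_2..A_4: k=2: 0+1200+22·25·24=14400; k=3: 1100+0+22·2·24=2156 → min 2156 | A_3..A_5: k=3: 0+1536+25·2·32=3136; k=4: 1200+0+25·24·32=20400 → min 3136 | A_4..A_6: k=4: 0+17664+2·24·23=18768; k=5: 1536+0+2·32·23=3008 → min 3008.
Length 4: A_1..A_4: k=1: 0+2156+23·22·24=14300; k=2: 12650+1200+23·25·24=27650; k=3: 2112+0+23·2·24=3216 → min 3216 | A_2..A_5: k=2: 0+3136+22·25·32=20736; k=3: 1100+1536+22·2·32=4044; k=4: 2156+0+22·24·32=19052 → min 4044 | A_3..A_6: k=3: 0+3008+25·2·23=4158; k=4: 1200+17664+25·24·23=32664; k=5: 3136+0+25·32·23=21536 → min 4158.
Length 5: A_1..A_5: k=1: 0+4044+23·22·32=20236; k=2: 12650+3136+23·25·32=34186; k=3: 2112+1536+23·2·32=5120; k=4: 3216+0+23·24·32=20880 → min 5120 | A_2..A_6: k=2: 0+4158+22·25·23=16808; k=3: 1100+3008+22·2·23=5120; k=4: 2156+17664+22·24·23=31964; k=5: 4044+0+22·32·23=20236 → min 5120.
Top-level splits: k=1: (A_1..A_1)·(A_2..A_6) → 0+5120+23·22·23 = 16758; k=2: (A_1..A_2)·(A_3..A_6) → 12650+4158+23·25·23 = 30033; k=3: (A_1..A_3)·(A_4..A_6) → 2112+3008+23·2·23 = 6178; k=4: (A_1..A_4)·(A_5..A_6) → 3216+17664+23·24·23 = 33576; k=5: (A_1..A_5)·(A_6..A_6) → 5120+0+23·32·23 = 22048.
Best split is after A_3, i.e. k = 3.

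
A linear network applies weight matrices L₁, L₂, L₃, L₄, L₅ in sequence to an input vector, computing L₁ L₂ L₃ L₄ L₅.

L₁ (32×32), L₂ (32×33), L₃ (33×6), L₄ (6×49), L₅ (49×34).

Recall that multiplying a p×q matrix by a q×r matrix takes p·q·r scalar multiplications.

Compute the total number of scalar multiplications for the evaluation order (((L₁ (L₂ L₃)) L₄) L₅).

75200

(L₂ L₃): 32×33 by 33×6 → 32×6, cost 32·33·6 = 6336
(L₁ (L₂ L₃)): 32×32 by 32×6 → 32×6, cost 32·32·6 = 6144; cumulative 12480
((L₁ (L₂ L₃)) L₄): 32×6 by 6×49 → 32×49, cost 32·6·49 = 9408; cumulative 21888
(((L₁ (L₂ L₃)) L₄) L₅): 32×49 by 49×34 → 32×34, cost 32·49·34 = 53312; cumulative 75200
Total: 75200 scalar multiplications.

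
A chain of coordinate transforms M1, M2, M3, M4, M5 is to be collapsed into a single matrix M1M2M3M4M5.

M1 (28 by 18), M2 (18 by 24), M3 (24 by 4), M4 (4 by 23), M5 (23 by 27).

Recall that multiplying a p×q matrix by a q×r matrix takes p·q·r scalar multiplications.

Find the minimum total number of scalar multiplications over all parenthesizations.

9252

Adjacent pairs: M1M2 = 28·18·24 = 12096; M2M3 = 18·24·4 = 1728; M3M4 = 24·4·23 = 2208; M4M5 = 4·23·27 = 2484.
Length 3: M1..M3: k=1: 0+1728+28·18·4=3744; k=2: 12096+0+28·24·4=14784 → min 3744 | M2..M4: k=2: 0+2208+18·24·23=12144; k=3: 1728+0+18·4·23=3384 → min 3384 | M3..M5: k=3: 0+2484+24·4·27=5076; k=4: 2208+0+24·23·27=17112 → min 5076.
Length 4: M1..M4: k=1: 0+3384+28·18·23=14976; k=2: 12096+2208+28·24·23=29760; k=3: 3744+0+28·4·23=6320 → min 6320 | M2..M5: k=2: 0+5076+18·24·27=16740; k=3: 1728+2484+18·4·27=6156; k=4: 3384+0+18·23·27=14562 → min 6156.
Length 5: M1..M5: k=1: 0+6156+28·18·27=19764; k=2: 12096+5076+28·24·27=35316; k=3: 3744+2484+28·4·27=9252; k=4: 6320+0+28·23·27=23708 → min 9252.
Optimal order: ((M1(M2M3))(M4M5)) with cost 9252.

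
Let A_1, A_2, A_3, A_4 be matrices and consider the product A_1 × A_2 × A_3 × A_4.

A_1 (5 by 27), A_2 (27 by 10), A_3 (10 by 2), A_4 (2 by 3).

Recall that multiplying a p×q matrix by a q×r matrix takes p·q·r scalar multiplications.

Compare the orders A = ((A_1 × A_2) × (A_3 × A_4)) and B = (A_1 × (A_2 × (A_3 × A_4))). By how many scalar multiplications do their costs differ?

Order A = ((A_1 × A_2) × (A_3 × A_4)): (A_1 × A_2): 5×27 by 27×10 → 5×10, cost 5·27·10 = 1350; (A_3 × A_4): 10×2 by 2×3 → 10×3, cost 10·2·3 = 60; ((A_1 × A_2) × (A_3 × A_4)): 5×10 by 10×3 → 5×3, cost 5·10·3 = 150; cumulative 1560. Total 1560.
Order B = (A_1 × (A_2 × (A_3 × A_4))): (A_3 × A_4): 10×2 by 2×3 → 10×3, cost 10·2·3 = 60; (A_2 × (A_3 × A_4)): 27×10 by 10×3 → 27×3, cost 27·10·3 = 810; cumulative 870; (A_1 × (A_2 × (A_3 × A_4))): 5×27 by 27×3 → 5×3, cost 5·27·3 = 405; cumulative 1275. Total 1275.
Difference: |1560 − 1275| = 285.

285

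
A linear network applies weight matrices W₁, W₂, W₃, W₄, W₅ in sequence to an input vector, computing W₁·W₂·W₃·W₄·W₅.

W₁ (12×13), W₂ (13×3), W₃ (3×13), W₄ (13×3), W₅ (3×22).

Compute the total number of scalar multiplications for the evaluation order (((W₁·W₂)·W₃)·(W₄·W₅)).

(W₁·W₂): 12×13 by 13×3 → 12×3, cost 12·13·3 = 468
((W₁·W₂)·W₃): 12×3 by 3×13 → 12×13, cost 12·3·13 = 468; cumulative 936
(W₄·W₅): 13×3 by 3×22 → 13×22, cost 13·3·22 = 858
(((W₁·W₂)·W₃)·(W₄·W₅)): 12×13 by 13×22 → 12×22, cost 12·13·22 = 3432; cumulative 5226
Total: 5226 scalar multiplications.

5226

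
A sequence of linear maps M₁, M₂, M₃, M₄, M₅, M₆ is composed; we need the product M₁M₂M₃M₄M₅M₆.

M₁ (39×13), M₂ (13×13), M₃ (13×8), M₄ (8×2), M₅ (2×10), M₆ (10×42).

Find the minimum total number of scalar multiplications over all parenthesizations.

Adjacent pairs: M₁M₂ = 39·13·13 = 6591; M₂M₃ = 13·13·8 = 1352; M₃M₄ = 13·8·2 = 208; M₄M₅ = 8·2·10 = 160; M₅M₆ = 2·10·42 = 840.
Length 3: M₁..M₃: k=1: 0+1352+39·13·8=5408; k=2: 6591+0+39·13·8=10647 → min 5408 | M₂..M₄: k=2: 0+208+13·13·2=546; k=3: 1352+0+13·8·2=1560 → min 546 | M₃..M₅: k=3: 0+160+13·8·10=1200; k=4: 208+0+13·2·10=468 → min 468 | M₄..M₆: k=4: 0+840+8·2·42=1512; k=5: 160+0+8·10·42=3520 → min 1512.
Length 4: M₁..M₄: k=1: 0+546+39·13·2=1560; k=2: 6591+208+39·13·2=7813; k=3: 5408+0+39·8·2=6032 → min 1560 | M₂..M₅: k=2: 0+468+13·13·10=2158; k=3: 1352+160+13·8·10=2552; k=4: 546+0+13·2·10=806 → min 806 | M₃..M₆: k=3: 0+1512+13·8·42=5880; k=4: 208+840+13·2·42=2140; k=5: 468+0+13·10·42=5928 → min 2140.
Length 5: M₁..M₅: k=1: 0+806+39·13·10=5876; k=2: 6591+468+39·13·10=12129; k=3: 5408+160+39·8·10=8688; k=4: 1560+0+39·2·10=2340 → min 2340 | M₂..M₆: k=2: 0+2140+13·13·42=9238; k=3: 1352+1512+13·8·42=7232; k=4: 546+840+13·2·42=2478; k=5: 806+0+13·10·42=6266 → min 2478.
Length 6: M₁..M₆: k=1: 0+2478+39·13·42=23772; k=2: 6591+2140+39·13·42=30025; k=3: 5408+1512+39·8·42=20024; k=4: 1560+840+39·2·42=5676; k=5: 2340+0+39·10·42=18720 → min 5676.
Optimal order: ((M₁(M₂(M₃M₄)))(M₅M₆)) with cost 5676.

5676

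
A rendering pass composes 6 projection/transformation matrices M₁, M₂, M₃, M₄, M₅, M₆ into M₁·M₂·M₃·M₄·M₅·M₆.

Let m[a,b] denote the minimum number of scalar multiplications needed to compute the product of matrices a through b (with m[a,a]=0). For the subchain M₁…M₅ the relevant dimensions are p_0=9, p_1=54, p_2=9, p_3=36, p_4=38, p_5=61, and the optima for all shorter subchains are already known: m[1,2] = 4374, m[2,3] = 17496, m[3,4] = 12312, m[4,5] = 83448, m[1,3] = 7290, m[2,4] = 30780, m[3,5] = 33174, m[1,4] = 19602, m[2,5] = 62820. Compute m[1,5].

40464

m[1,5] = min over k∈[1,4] of m[1,k]+m[k+1,5]+p_{0}·p_k·p_{5}.
k=1: 0 + 62820 + 9·54·61 = 92466; k=2: 4374 + 33174 + 9·9·61 = 42489; k=3: 7290 + 83448 + 9·36·61 = 110502; k=4: 19602 + 0 + 9·38·61 = 40464.
Minimum: 40464 at k=4.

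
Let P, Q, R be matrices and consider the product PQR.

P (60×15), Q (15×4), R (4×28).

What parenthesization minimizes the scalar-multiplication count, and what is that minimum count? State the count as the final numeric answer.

10320

(P(QR)): cost 26880.
((PQ)R): cost 10320.
Optimal: ((PQ)R) with cost 10320.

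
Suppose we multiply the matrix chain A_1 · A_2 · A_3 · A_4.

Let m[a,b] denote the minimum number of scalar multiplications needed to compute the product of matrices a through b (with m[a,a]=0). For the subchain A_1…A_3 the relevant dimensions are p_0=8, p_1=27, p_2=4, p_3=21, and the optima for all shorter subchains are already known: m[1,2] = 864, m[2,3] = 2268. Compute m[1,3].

1536

m[1,3] = min over k∈[1,2] of m[1,k]+m[k+1,3]+p_{0}·p_k·p_{3}.
k=1: 0 + 2268 + 8·27·21 = 6804; k=2: 864 + 0 + 8·4·21 = 1536.
Minimum: 1536 at k=2.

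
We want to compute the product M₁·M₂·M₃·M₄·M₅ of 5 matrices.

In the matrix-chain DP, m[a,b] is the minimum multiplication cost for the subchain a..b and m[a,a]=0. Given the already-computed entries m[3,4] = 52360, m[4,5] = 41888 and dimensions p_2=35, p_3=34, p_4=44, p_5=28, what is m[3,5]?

75208

m[3,5] = min over k∈[3,4] of m[3,k]+m[k+1,5]+p_{2}·p_k·p_{5}.
k=3: 0 + 41888 + 35·34·28 = 75208; k=4: 52360 + 0 + 35·44·28 = 95480.
Minimum: 75208 at k=3.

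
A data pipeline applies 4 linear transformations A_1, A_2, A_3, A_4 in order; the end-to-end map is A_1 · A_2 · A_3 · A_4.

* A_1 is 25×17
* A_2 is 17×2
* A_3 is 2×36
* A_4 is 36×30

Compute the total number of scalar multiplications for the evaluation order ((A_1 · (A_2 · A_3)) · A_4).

(A_2 · A_3): 17×2 by 2×36 → 17×36, cost 17·2·36 = 1224
(A_1 · (A_2 · A_3)): 25×17 by 17×36 → 25×36, cost 25·17·36 = 15300; cumulative 16524
((A_1 · (A_2 · A_3)) · A_4): 25×36 by 36×30 → 25×30, cost 25·36·30 = 27000; cumulative 43524
Total: 43524 scalar multiplications.

43524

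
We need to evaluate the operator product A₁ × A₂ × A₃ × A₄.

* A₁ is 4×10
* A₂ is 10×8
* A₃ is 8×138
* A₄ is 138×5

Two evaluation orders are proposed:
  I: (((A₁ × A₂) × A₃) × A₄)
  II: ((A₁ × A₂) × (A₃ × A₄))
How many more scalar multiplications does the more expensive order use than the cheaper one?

Order I = (((A₁ × A₂) × A₃) × A₄): (A₁ × A₂): 4×10 by 10×8 → 4×8, cost 4·10·8 = 320; ((A₁ × A₂) × A₃): 4×8 by 8×138 → 4×138, cost 4·8·138 = 4416; cumulative 4736; (((A₁ × A₂) × A₃) × A₄): 4×138 by 138×5 → 4×5, cost 4·138·5 = 2760; cumulative 7496. Total 7496.
Order II = ((A₁ × A₂) × (A₃ × A₄)): (A₁ × A₂): 4×10 by 10×8 → 4×8, cost 4·10·8 = 320; (A₃ × A₄): 8×138 by 138×5 → 8×5, cost 8·138·5 = 5520; ((A₁ × A₂) × (A₃ × A₄)): 4×8 by 8×5 → 4×5, cost 4·8·5 = 160; cumulative 6000. Total 6000.
Difference: |7496 − 6000| = 1496.

1496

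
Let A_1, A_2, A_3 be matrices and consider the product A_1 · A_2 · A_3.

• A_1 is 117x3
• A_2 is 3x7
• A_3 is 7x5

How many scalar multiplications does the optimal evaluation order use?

1860

Order (A_1 · (A_2 · A_3)): (A_2 · A_3): 3×7 by 7×5 → 3×5, cost 3·7·5 = 105; (A_1 · (A_2 · A_3)): 117×3 by 3×5 → 117×5, cost 117·3·5 = 1755; cumulative 1860. Total 1860.
Order ((A_1 · A_2) · A_3): (A_1 · A_2): 117×3 by 3×7 → 117×7, cost 117·3·7 = 2457; ((A_1 · A_2) · A_3): 117×7 by 7×5 → 117×5, cost 117·7·5 = 4095; cumulative 6552. Total 6552.
Minimum: 1860.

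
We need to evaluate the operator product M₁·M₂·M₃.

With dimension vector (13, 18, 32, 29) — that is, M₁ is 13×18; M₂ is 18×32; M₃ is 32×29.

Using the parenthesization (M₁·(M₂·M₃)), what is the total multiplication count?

(M₂·M₃): 18×32 by 32×29 → 18×29, cost 18·32·29 = 16704
(M₁·(M₂·M₃)): 13×18 by 18×29 → 13×29, cost 13·18·29 = 6786; cumulative 23490
Total: 23490 scalar multiplications.

23490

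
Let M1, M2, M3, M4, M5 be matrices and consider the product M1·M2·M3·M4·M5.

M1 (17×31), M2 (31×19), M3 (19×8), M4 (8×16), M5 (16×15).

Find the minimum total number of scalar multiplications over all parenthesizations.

12888

Adjacent pairs: M1M2 = 17·31·19 = 10013; M2M3 = 31·19·8 = 4712; M3M4 = 19·8·16 = 2432; M4M5 = 8·16·15 = 1920.
Length 3: M1..M3: k=1: 0+4712+17·31·8=8928; k=2: 10013+0+17·19·8=12597 → min 8928 | M2..M4: k=2: 0+2432+31·19·16=11856; k=3: 4712+0+31·8·16=8680 → min 8680 | M3..M5: k=3: 0+1920+19·8·15=4200; k=4: 2432+0+19·16·15=6992 → min 4200.
Length 4: M1..M4: k=1: 0+8680+17·31·16=17112; k=2: 10013+2432+17·19·16=17613; k=3: 8928+0+17·8·16=11104 → min 11104 | M2..M5: k=2: 0+4200+31·19·15=13035; k=3: 4712+1920+31·8·15=10352; k=4: 8680+0+31·16·15=16120 → min 10352.
Length 5: M1..M5: k=1: 0+10352+17·31·15=18257; k=2: 10013+4200+17·19·15=19058; k=3: 8928+1920+17·8·15=12888; k=4: 11104+0+17·16·15=15184 → min 12888.
Optimal order: ((M1·(M2·M3))·(M4·M5)) with cost 12888.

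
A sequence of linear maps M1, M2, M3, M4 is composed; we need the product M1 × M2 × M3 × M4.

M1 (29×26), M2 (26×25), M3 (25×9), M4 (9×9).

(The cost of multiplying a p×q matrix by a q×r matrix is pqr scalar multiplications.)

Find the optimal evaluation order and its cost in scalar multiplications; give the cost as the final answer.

14661

Adjacent pairs: M1M2 = 29·26·25 = 18850; M2M3 = 26·25·9 = 5850; M3M4 = 25·9·9 = 2025.
Length 3: M1..M3: k=1: 0+5850+29·26·9=12636; k=2: 18850+0+29·25·9=25375 → min 12636 | M2..M4: k=2: 0+2025+26·25·9=7875; k=3: 5850+0+26·9·9=7956 → min 7875.
Length 4: M1..M4: k=1: 0+7875+29·26·9=14661; k=2: 18850+2025+29·25·9=27400; k=3: 12636+0+29·9·9=14985 → min 14661.
Optimal parenthesization: (M1 × (M2 × (M3 × M4))) with cost 14661.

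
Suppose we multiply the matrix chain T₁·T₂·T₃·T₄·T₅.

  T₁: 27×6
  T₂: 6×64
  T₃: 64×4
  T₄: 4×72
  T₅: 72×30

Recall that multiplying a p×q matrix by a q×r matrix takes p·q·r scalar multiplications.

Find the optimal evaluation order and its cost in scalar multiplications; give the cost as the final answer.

14064

Adjacent pairs: T₁T₂ = 27·6·64 = 10368; T₂T₃ = 6·64·4 = 1536; T₃T₄ = 64·4·72 = 18432; T₄T₅ = 4·72·30 = 8640.
Length 3: T₁..T₃: k=1: 0+1536+27·6·4=2184; k=2: 10368+0+27·64·4=17280 → min 2184 | T₂..T₄: k=2: 0+18432+6·64·72=46080; k=3: 1536+0+6·4·72=3264 → min 3264 | T₃..T₅: k=3: 0+8640+64·4·30=16320; k=4: 18432+0+64·72·30=156672 → min 16320.
Length 4: T₁..T₄: k=1: 0+3264+27·6·72=14928; k=2: 10368+18432+27·64·72=153216; k=3: 2184+0+27·4·72=9960 → min 9960 | T₂..T₅: k=2: 0+16320+6·64·30=27840; k=3: 1536+8640+6·4·30=10896; k=4: 3264+0+6·72·30=16224 → min 10896.
Length 5: T₁..T₅: k=1: 0+10896+27·6·30=15756; k=2: 10368+16320+27·64·30=78528; k=3: 2184+8640+27·4·30=14064; k=4: 9960+0+27·72·30=68280 → min 14064.
Optimal parenthesization: ((T₁·(T₂·T₃))·(T₄·T₅)) with cost 14064.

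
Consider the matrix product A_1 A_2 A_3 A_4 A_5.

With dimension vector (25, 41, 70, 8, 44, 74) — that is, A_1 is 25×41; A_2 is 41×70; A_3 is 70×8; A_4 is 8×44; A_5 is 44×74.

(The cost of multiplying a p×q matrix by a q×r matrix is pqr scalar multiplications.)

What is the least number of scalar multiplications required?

Adjacent pairs: A_1A_2 = 25·41·70 = 71750; A_2A_3 = 41·70·8 = 22960; A_3A_4 = 70·8·44 = 24640; A_4A_5 = 8·44·74 = 26048.
Length 3: A_1..A_3: k=1: 0+22960+25·41·8=31160; k=2: 71750+0+25·70·8=85750 → min 31160 | A_2..A_4: k=2: 0+24640+41·70·44=150920; k=3: 22960+0+41·8·44=37392 → min 37392 | A_3..A_5: k=3: 0+26048+70·8·74=67488; k=4: 24640+0+70·44·74=252560 → min 67488.
Length 4: A_1..A_4: k=1: 0+37392+25·41·44=82492; k=2: 71750+24640+25·70·44=173390; k=3: 31160+0+25·8·44=39960 → min 39960 | A_2..A_5: k=2: 0+67488+41·70·74=279868; k=3: 22960+26048+41·8·74=73280; k=4: 37392+0+41·44·74=170888 → min 73280.
Length 5: A_1..A_5: k=1: 0+73280+25·41·74=149130; k=2: 71750+67488+25·70·74=268738; k=3: 31160+26048+25·8·74=72008; k=4: 39960+0+25·44·74=121360 → min 72008.
Optimal order: ((A_1 (A_2 A_3)) (A_4 A_5)) with cost 72008.

72008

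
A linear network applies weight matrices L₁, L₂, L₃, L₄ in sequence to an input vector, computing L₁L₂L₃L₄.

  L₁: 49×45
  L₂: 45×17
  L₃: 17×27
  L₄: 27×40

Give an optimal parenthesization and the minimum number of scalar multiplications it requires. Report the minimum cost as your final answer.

89165

Adjacent pairs: L₁L₂ = 49·45·17 = 37485; L₂L₃ = 45·17·27 = 20655; L₃L₄ = 17·27·40 = 18360.
Length 3: L₁..L₃: k=1: 0+20655+49·45·27=80190; k=2: 37485+0+49·17·27=59976 → min 59976 | L₂..L₄: k=2: 0+18360+45·17·40=48960; k=3: 20655+0+45·27·40=69255 → min 48960.
Length 4: L₁..L₄: k=1: 0+48960+49·45·40=137160; k=2: 37485+18360+49·17·40=89165; k=3: 59976+0+49·27·40=112896 → min 89165.
Optimal parenthesization: ((L₁L₂)(L₃L₄)) with cost 89165.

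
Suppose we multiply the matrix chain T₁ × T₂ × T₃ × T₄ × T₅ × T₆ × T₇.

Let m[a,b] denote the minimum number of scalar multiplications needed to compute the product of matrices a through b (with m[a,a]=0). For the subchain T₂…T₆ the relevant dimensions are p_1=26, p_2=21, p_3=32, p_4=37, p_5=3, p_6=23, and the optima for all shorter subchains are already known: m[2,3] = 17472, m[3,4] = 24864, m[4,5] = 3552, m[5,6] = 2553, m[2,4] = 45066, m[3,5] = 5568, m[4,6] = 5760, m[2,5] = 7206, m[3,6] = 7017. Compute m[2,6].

m[2,6] = min over k∈[2,5] of m[2,k]+m[k+1,6]+p_{1}·p_k·p_{6}.
k=2: 0 + 7017 + 26·21·23 = 19575; k=3: 17472 + 5760 + 26·32·23 = 42368; k=4: 45066 + 2553 + 26·37·23 = 69745; k=5: 7206 + 0 + 26·3·23 = 9000.
Minimum: 9000 at k=5.

9000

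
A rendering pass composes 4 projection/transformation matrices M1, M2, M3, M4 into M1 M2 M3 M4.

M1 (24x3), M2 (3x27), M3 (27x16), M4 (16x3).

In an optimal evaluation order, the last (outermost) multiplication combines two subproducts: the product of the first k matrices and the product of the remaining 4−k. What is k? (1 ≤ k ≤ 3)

1

Adjacent pairs: M1M2 = 24·3·27 = 1944; M2M3 = 3·27·16 = 1296; M3M4 = 27·16·3 = 1296.
Length 3: M1..M3: k=1: 0+1296+24·3·16=2448; k=2: 1944+0+24·27·16=12312 → min 2448 | M2..M4: k=2: 0+1296+3·27·3=1539; k=3: 1296+0+3·16·3=1440 → min 1440.
Top-level splits: k=1: (M1..M1)·(M2..M4) → 0+1440+24·3·3 = 1656; k=2: (M1..M2)·(M3..M4) → 1944+1296+24·27·3 = 5184; k=3: (M1..M3)·(M4..M4) → 2448+0+24·16·3 = 3600.
Best split is after M1, i.e. k = 1.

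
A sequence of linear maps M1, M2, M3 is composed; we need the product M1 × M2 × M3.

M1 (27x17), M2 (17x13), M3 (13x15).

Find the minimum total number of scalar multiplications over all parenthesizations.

10200

Order (M1 × (M2 × M3)): (M2 × M3): 17×13 by 13×15 → 17×15, cost 17·13·15 = 3315; (M1 × (M2 × M3)): 27×17 by 17×15 → 27×15, cost 27·17·15 = 6885; cumulative 10200. Total 10200.
Order ((M1 × M2) × M3): (M1 × M2): 27×17 by 17×13 → 27×13, cost 27·17·13 = 5967; ((M1 × M2) × M3): 27×13 by 13×15 → 27×15, cost 27·13·15 = 5265; cumulative 11232. Total 11232.
Minimum: 10200.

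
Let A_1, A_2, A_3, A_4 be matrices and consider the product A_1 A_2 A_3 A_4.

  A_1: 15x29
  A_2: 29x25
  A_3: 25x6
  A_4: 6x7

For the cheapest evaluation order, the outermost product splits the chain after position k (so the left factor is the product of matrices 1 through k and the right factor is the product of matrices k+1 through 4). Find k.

Adjacent pairs: A_1A_2 = 15·29·25 = 10875; A_2A_3 = 29·25·6 = 4350; A_3A_4 = 25·6·7 = 1050.
Length 3: A_1..A_3: k=1: 0+4350+15·29·6=6960; k=2: 10875+0+15·25·6=13125 → min 6960 | A_2..A_4: k=2: 0+1050+29·25·7=6125; k=3: 4350+0+29·6·7=5568 → min 5568.
Top-level splits: k=1: (A_1..A_1)·(A_2..A_4) → 0+5568+15·29·7 = 8613; k=2: (A_1..A_2)·(A_3..A_4) → 10875+1050+15·25·7 = 14550; k=3: (A_1..A_3)·(A_4..A_4) → 6960+0+15·6·7 = 7590.
Best split is after A_3, i.e. k = 3.

3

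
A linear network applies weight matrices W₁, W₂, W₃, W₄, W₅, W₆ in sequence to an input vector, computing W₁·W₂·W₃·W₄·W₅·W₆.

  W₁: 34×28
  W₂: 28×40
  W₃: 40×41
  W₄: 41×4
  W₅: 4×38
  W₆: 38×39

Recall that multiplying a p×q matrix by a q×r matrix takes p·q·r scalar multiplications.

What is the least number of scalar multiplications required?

26080

Adjacent pairs: W₁W₂ = 34·28·40 = 38080; W₂W₃ = 28·40·41 = 45920; W₃W₄ = 40·41·4 = 6560; W₄W₅ = 41·4·38 = 6232; W₅W₆ = 4·38·39 = 5928.
Length 3: W₁..W₃: k=1: 0+45920+34·28·41=84952; k=2: 38080+0+34·40·41=93840 → min 84952 | W₂..W₄: k=2: 0+6560+28·40·4=11040; k=3: 45920+0+28·41·4=50512 → min 11040 | W₃..W₅: k=3: 0+6232+40·41·38=68552; k=4: 6560+0+40·4·38=12640 → min 12640 | W₄..W₆: k=4: 0+5928+41·4·39=12324; k=5: 6232+0+41·38·39=66994 → min 12324.
Length 4: W₁..W₄: k=1: 0+11040+34·28·4=14848; k=2: 38080+6560+34·40·4=50080; k=3: 84952+0+34·41·4=90528 → min 14848 | W₂..W₅: k=2: 0+12640+28·40·38=55200; k=3: 45920+6232+28·41·38=95776; k=4: 11040+0+28·4·38=15296 → min 15296 | W₃..W₆: k=3: 0+12324+40·41·39=76284; k=4: 6560+5928+40·4·39=18728; k=5: 12640+0+40·38·39=71920 → min 18728.
Length 5: W₁..W₅: k=1: 0+15296+34·28·38=51472; k=2: 38080+12640+34·40·38=102400; k=3: 84952+6232+34·41·38=144156; k=4: 14848+0+34·4·38=20016 → min 20016 | W₂..W₆: k=2: 0+18728+28·40·39=62408; k=3: 45920+12324+28·41·39=103016; k=4: 11040+5928+28·4·39=21336; k=5: 15296+0+28·38·39=56792 → min 21336.
Length 6: W₁..W₆: k=1: 0+21336+34·28·39=58464; k=2: 38080+18728+34·40·39=109848; k=3: 84952+12324+34·41·39=151642; k=4: 14848+5928+34·4·39=26080; k=5: 20016+0+34·38·39=70404 → min 26080.
Optimal order: ((W₁·(W₂·(W₃·W₄)))·(W₅·W₆)) with cost 26080.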